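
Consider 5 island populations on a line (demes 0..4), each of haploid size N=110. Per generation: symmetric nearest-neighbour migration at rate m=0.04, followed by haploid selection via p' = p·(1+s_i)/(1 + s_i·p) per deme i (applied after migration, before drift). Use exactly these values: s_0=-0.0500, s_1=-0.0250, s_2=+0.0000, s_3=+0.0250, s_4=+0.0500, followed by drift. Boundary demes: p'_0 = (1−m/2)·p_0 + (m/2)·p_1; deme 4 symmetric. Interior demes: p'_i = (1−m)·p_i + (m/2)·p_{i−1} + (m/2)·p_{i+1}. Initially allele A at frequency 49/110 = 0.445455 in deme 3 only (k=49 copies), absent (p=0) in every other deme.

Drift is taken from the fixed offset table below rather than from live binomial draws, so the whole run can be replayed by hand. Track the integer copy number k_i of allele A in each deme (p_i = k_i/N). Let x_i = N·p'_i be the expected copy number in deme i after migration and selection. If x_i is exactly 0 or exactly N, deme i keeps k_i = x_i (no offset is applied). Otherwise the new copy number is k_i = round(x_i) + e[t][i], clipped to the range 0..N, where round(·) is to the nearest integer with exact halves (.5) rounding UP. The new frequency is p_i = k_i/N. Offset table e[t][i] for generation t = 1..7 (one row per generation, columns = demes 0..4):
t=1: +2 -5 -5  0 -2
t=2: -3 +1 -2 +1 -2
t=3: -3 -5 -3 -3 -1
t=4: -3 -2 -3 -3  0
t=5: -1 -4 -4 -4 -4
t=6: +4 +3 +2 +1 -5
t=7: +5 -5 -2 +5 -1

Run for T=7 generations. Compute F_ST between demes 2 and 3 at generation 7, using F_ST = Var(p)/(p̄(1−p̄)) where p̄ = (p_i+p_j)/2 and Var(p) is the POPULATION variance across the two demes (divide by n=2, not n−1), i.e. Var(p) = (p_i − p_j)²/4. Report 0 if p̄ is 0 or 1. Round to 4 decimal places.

0.1865

t=0: k=[0 0 0 49 0]
t=1: x=[0.0000 0.0000 0.9800 47.7060 1.0285] k=[0 0 0 48 0]
t=2: x=[0.0000 0.0000 0.9600 46.7425 1.0076] k=[0 0 0 48 0]
t=3: x=[0.0000 0.0000 0.9600 46.7425 1.0076] k=[0 0 0 44 0]
t=4: x=[0.0000 0.0000 0.8800 42.8843 0.9236] k=[0 0 0 40 1]
t=5: x=[0.0000 0.0000 0.8000 39.0396 1.8675] k=[0 0 0 35 0]
t=6: x=[0.0000 0.0000 0.7000 34.1790 0.7348] k=[0 0 3 35 0]
t=7: x=[0.0000 0.0585 3.5800 34.2396 0.7348] k=[0 0 2 39 0]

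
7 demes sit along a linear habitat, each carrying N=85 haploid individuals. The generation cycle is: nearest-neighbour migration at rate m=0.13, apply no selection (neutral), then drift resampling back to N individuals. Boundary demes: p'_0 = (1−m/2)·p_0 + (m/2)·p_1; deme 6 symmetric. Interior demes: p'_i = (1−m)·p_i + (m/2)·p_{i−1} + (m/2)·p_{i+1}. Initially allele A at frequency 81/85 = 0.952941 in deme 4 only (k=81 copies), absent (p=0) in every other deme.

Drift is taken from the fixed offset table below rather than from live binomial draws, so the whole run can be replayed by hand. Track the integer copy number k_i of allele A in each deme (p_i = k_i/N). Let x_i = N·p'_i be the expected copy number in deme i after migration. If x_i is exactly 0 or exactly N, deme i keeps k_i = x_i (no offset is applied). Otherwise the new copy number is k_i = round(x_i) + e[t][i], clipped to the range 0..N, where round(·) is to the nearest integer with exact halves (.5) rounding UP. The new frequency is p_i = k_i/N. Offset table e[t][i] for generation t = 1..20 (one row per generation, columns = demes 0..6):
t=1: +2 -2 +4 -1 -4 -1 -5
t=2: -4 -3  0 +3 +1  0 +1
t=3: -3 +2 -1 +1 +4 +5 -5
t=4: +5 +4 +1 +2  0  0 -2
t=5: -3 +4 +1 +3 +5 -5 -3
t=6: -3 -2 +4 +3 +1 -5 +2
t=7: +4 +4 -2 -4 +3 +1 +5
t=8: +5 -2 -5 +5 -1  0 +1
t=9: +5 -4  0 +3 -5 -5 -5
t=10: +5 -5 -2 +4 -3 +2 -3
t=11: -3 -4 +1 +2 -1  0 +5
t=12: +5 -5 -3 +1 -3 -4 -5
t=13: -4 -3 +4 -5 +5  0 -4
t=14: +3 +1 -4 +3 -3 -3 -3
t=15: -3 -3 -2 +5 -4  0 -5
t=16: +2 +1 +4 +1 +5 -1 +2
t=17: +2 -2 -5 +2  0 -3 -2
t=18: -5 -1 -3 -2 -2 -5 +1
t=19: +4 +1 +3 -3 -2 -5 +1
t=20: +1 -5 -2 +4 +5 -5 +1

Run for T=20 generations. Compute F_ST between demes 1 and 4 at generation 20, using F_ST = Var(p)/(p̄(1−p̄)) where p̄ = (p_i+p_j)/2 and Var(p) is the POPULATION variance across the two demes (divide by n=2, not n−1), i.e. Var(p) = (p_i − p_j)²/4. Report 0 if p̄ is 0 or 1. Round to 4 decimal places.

0.1486

t=0: k=[0 0 0 0 81 0 0]
t=1: x=[0.0000 0.0000 0.0000 5.2650 70.4700 5.2650 0.0000] k=[0 0 0 4 66 4 0]
t=2: x=[0.0000 0.0000 0.2600 7.7700 57.9400 7.7700 0.2600] k=[0 0 0 11 59 8 1]
t=3: x=[0.0000 0.0000 0.7150 13.4050 52.5650 10.8600 1.4550] k=[0 0 0 14 57 16 0]
t=4: x=[0.0000 0.0000 0.9100 15.8850 51.5400 17.6250 1.0400] k=[0 0 2 18 52 18 0]
t=5: x=[0.0000 0.1300 2.9100 19.1700 47.5800 19.0400 1.1700] k=[0 4 4 22 53 14 0]
t=6: x=[0.2600 3.7400 5.1700 22.8450 48.4500 15.6250 0.9100] k=[0 2 9 26 49 11 3]
t=7: x=[0.1300 2.3250 9.6500 26.3900 45.0350 12.9500 3.5200] k=[4 6 8 22 48 14 9]
t=8: x=[4.1300 6.0000 8.7800 22.7800 44.1000 15.8850 9.3250] k=[9 4 4 28 43 16 10]
t=9: x=[8.6750 4.3250 5.5600 27.4150 40.2700 17.3650 10.3900] k=[14 0 6 30 35 12 5]
t=10: x=[13.0900 1.3000 7.1700 28.7650 33.1800 13.0400 5.4550] k=[18 0 5 33 30 15 2]
t=11: x=[16.8300 1.4950 6.4950 30.9850 29.2200 15.1300 2.8450] k=[14 0 7 33 28 15 8]
t=12: x=[13.0900 1.3650 8.2350 30.9850 27.4800 15.3900 8.4550] k=[18 0 5 32 24 11 3]
t=13: x=[16.8300 1.4950 6.4300 29.7250 23.6750 11.3250 3.5200] k=[13 0 10 25 29 11 0]
t=14: x=[12.1550 1.4950 10.3250 24.2850 27.5700 11.4550 0.7150] k=[15 2 6 27 25 8 0]
t=15: x=[14.1550 3.1050 7.1050 25.5050 24.0250 8.5850 0.5200] k=[11 0 5 31 20 9 0]
t=16: x=[10.2850 1.0400 6.3650 28.5950 20.0000 9.1300 0.5850] k=[12 2 10 30 25 8 3]
t=17: x=[11.3500 3.1700 10.7800 28.3750 24.2200 8.7800 3.3250] k=[13 1 6 30 24 6 1]
t=18: x=[12.2200 2.1050 7.2350 28.0500 23.2200 6.8450 1.3250] k=[7 1 4 26 21 2 2]
t=19: x=[6.6100 1.5850 5.2350 24.2450 20.0900 3.2350 2.0000] k=[11 3 8 21 18 0 3]
t=20: x=[10.4800 3.8450 8.5200 19.9600 17.0250 1.3650 2.8050] k=[11 0 7 24 22 0 4]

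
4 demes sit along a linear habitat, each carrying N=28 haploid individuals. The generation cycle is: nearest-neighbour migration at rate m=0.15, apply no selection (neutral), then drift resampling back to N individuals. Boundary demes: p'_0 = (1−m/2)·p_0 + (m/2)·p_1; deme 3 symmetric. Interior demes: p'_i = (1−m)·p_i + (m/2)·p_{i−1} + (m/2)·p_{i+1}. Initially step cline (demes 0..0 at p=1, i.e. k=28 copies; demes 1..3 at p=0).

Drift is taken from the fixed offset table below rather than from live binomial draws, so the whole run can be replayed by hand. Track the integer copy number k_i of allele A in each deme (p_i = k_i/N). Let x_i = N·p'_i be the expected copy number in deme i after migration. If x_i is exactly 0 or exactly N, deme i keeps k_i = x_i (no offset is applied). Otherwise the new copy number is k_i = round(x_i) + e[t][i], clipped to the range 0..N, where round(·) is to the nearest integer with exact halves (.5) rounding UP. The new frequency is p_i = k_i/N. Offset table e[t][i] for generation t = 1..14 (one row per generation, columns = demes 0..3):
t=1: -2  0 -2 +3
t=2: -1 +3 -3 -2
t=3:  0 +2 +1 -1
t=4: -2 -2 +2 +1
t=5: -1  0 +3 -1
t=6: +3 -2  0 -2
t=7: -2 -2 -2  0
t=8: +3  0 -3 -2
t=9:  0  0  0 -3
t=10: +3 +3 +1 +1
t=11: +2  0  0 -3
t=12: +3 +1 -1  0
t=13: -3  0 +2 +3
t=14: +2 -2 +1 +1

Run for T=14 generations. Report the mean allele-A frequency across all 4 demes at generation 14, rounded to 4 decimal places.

t=0: k=[28 0 0 0]
t=1: x=[25.9000 2.1000 0.0000 0.0000] k=[24 2 0 0]
t=2: x=[22.3500 3.5000 0.1500 0.0000] k=[21 7 0 0]
t=3: x=[19.9500 7.5250 0.5250 0.0000] k=[20 10 2 0]
t=4: x=[19.2500 10.1500 2.4500 0.1500] k=[17 8 4 1]
t=5: x=[16.3250 8.3750 4.0750 1.2250] k=[15 8 7 0]
t=6: x=[14.4750 8.4500 6.5500 0.5250] k=[17 6 7 0]
t=7: x=[16.1750 6.9000 6.4000 0.5250] k=[14 5 4 1]
t=8: x=[13.3250 5.6000 3.8500 1.2250] k=[16 6 1 0]
t=9: x=[15.2500 6.3750 1.3000 0.0750] k=[15 6 1 0]
t=10: x=[14.3250 6.3000 1.3000 0.0750] k=[17 9 2 1]
t=11: x=[16.4000 9.0750 2.4500 1.0750] k=[18 9 2 0]
t=12: x=[17.3250 9.1500 2.3750 0.1500] k=[20 10 1 0]
t=13: x=[19.2500 10.0750 1.6000 0.0750] k=[16 10 4 3]
t=14: x=[15.5500 10.0000 4.3750 3.0750] k=[18 8 5 4]

0.3125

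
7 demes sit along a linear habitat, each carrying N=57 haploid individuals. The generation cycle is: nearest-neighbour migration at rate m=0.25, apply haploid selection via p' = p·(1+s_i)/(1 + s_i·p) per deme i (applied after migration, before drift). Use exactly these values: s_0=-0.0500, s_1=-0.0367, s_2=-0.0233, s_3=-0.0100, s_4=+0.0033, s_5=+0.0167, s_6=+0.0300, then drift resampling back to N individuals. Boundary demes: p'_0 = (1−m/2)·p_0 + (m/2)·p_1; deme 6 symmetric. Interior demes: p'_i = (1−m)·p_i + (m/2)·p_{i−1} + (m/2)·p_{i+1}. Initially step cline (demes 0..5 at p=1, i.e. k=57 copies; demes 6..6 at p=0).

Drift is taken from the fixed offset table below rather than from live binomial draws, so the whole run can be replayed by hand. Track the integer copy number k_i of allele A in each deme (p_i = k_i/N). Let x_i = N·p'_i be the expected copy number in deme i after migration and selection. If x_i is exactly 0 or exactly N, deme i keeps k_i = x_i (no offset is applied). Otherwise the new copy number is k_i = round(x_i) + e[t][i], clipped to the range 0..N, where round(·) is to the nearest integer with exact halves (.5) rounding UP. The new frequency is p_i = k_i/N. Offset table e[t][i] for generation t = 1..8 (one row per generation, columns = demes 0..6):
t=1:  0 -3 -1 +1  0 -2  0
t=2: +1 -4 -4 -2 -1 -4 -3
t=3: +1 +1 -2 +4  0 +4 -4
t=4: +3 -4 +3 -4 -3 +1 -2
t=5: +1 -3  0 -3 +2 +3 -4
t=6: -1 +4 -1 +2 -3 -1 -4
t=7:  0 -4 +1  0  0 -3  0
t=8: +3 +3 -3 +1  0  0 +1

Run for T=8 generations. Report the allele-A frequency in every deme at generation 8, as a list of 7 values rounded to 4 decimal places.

t=0: k=[57 57 57 57 57 57 0]
t=1: x=[57.0000 57.0000 57.0000 57.0000 57.0000 49.9776 7.3113] k=[57 57 57 57 57 48 7]
t=2: x=[57.0000 57.0000 57.0000 57.0000 55.8786 44.1655 12.4096] k=[57 57 57 57 55 40 9]
t=3: x=[57.0000 57.0000 57.0000 56.7475 53.3862 38.2092 13.1720] k=[57 57 57 57 53 42 9]
t=4: x=[57.0000 57.0000 57.0000 56.4950 52.1397 39.4518 13.4260] k=[57 57 57 52 49 40 11]
t=5: x=[57.0000 57.0000 56.3603 52.2061 48.2744 37.7119 14.9487] k=[57 57 56 49 50 41 11]
t=6: x=[57.0000 56.8702 55.2096 49.9381 48.7732 38.5821 15.0755] k=[57 57 54 52 46 38 11]
t=7: x=[57.0000 56.6108 54.0600 51.4499 45.7797 35.8458 14.6951] k=[57 53 55 51 46 33 15]
t=8: x=[56.4739 53.6335 54.1876 50.8198 45.0312 32.6064 17.6076] k=[57 57 51 52 45 33 19]

[1.0000, 1.0000, 0.8947, 0.9123, 0.7895, 0.5789, 0.3333]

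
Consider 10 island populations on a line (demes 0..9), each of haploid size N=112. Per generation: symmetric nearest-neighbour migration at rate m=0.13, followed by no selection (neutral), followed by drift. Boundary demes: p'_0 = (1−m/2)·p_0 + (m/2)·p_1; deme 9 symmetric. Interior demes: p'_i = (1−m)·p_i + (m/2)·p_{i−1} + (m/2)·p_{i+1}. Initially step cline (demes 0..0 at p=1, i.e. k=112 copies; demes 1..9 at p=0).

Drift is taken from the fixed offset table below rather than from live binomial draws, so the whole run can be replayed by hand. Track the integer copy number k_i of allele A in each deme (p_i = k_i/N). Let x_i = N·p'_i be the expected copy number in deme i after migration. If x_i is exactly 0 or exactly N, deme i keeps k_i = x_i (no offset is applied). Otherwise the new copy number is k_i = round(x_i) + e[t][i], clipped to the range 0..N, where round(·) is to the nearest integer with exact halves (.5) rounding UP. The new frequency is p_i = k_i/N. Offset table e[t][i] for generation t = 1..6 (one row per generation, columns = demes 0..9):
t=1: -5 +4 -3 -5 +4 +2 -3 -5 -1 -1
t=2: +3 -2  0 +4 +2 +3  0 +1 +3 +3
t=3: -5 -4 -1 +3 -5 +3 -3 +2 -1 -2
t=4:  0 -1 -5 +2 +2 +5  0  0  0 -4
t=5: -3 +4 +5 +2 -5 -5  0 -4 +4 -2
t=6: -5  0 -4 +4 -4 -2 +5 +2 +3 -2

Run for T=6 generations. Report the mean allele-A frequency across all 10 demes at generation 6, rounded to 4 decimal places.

0.0955

t=0: k=[112 0 0 0 0 0 0 0 0 0]
t=1: x=[104.7200 7.2800 0.0000 0.0000 0.0000 0.0000 0.0000 0.0000 0.0000 0.0000] k=[100 11 0 0 0 0 0 0 0 0]
t=2: x=[94.2150 16.0700 0.7150 0.0000 0.0000 0.0000 0.0000 0.0000 0.0000 0.0000] k=[97 14 1 0 0 0 0 0 0 0]
t=3: x=[91.6050 18.5500 1.7800 0.0650 0.0000 0.0000 0.0000 0.0000 0.0000 0.0000] k=[87 15 1 3 0 0 0 0 0 0]
t=4: x=[82.3200 18.7700 2.0400 2.6750 0.1950 0.0000 0.0000 0.0000 0.0000 0.0000] k=[82 18 0 5 2 0 0 0 0 0]
t=5: x=[77.8400 20.9900 1.4950 4.4800 2.0650 0.1300 0.0000 0.0000 0.0000 0.0000] k=[75 25 6 6 0 0 0 0 0 0]
t=6: x=[71.7500 27.0150 7.2350 5.6100 0.3900 0.0000 0.0000 0.0000 0.0000 0.0000] k=[67 27 3 10 0 0 0 0 0 0]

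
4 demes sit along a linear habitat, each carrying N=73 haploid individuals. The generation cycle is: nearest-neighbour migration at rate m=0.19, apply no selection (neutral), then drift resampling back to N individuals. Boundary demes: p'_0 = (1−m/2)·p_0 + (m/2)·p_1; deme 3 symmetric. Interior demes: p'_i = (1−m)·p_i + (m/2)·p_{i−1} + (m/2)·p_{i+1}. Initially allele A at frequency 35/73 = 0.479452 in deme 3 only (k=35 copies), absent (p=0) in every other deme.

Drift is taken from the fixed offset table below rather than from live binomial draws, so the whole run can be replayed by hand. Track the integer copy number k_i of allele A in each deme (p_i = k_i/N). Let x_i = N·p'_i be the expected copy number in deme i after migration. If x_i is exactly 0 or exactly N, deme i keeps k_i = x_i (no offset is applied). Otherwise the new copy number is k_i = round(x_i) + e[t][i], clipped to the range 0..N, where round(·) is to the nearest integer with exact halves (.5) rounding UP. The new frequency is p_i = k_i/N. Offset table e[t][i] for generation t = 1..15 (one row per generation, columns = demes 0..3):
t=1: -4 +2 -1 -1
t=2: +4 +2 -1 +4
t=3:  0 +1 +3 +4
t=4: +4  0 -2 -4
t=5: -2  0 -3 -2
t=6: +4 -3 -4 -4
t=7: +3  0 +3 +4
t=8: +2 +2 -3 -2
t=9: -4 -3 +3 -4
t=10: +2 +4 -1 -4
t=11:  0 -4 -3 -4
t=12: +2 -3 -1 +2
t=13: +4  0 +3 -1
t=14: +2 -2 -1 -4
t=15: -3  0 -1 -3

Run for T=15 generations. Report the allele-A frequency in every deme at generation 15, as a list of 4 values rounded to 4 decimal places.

[0.1370, 0.0548, 0.0548, 0.0000]

t=0: k=[0 0 0 35]
t=1: x=[0.0000 0.0000 3.3250 31.6750] k=[0 0 2 31]
t=2: x=[0.0000 0.1900 4.5650 28.2450] k=[0 2 4 32]
t=3: x=[0.1900 2.0000 6.4700 29.3400] k=[0 3 9 33]
t=4: x=[0.2850 3.2850 10.7100 30.7200] k=[4 3 9 27]
t=5: x=[3.9050 3.6650 10.1400 25.2900] k=[2 4 7 23]
t=6: x=[2.1900 4.0950 8.2350 21.4800] k=[6 1 4 17]
t=7: x=[5.5250 1.7600 4.9500 15.7650] k=[9 2 8 20]
t=8: x=[8.3350 3.2350 8.5700 18.8600] k=[10 5 6 17]
t=9: x=[9.5250 5.5700 6.9500 15.9550] k=[6 3 10 12]
t=10: x=[5.7150 3.9500 9.5250 11.8100] k=[8 8 9 8]
t=11: x=[8.0000 8.0950 8.8100 8.0950] k=[8 4 6 4]
t=12: x=[7.6200 4.5700 5.6200 4.1900] k=[10 2 5 6]
t=13: x=[9.2400 3.0450 4.8100 5.9050] k=[13 3 8 5]
t=14: x=[12.0500 4.4250 7.2400 5.2850] k=[14 2 6 1]
t=15: x=[12.8600 3.5200 5.1450 1.4750] k=[10 4 4 0]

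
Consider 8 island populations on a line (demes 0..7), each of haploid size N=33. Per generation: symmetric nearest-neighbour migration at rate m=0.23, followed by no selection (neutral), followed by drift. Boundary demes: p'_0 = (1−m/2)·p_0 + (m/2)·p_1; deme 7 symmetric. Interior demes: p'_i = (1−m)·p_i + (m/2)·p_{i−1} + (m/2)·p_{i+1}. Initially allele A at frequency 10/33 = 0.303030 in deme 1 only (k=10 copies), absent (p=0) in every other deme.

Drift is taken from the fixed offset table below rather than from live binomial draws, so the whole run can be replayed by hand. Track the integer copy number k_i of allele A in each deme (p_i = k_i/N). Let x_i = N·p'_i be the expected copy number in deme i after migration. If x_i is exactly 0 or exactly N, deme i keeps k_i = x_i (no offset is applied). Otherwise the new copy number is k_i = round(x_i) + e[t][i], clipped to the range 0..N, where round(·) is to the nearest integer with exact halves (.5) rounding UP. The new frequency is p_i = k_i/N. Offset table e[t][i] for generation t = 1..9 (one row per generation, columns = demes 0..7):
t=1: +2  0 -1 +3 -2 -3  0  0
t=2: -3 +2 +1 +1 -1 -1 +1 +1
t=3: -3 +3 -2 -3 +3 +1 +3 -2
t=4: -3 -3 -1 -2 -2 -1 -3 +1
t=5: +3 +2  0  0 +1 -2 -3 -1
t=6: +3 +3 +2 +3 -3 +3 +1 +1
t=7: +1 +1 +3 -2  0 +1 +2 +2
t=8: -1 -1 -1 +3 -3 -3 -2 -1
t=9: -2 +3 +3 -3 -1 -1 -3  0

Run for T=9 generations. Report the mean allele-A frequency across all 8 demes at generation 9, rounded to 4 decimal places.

t=0: k=[0 10 0 0 0 0 0 0]
t=1: x=[1.1500 7.7000 1.1500 0.0000 0.0000 0.0000 0.0000 0.0000] k=[3 8 0 0 0 0 0 0]
t=2: x=[3.5750 6.5050 0.9200 0.0000 0.0000 0.0000 0.0000 0.0000] k=[1 9 2 0 0 0 0 0]
t=3: x=[1.9200 7.2750 2.5750 0.2300 0.0000 0.0000 0.0000 0.0000] k=[0 10 1 0 0 0 0 0]
t=4: x=[1.1500 7.8150 1.9200 0.1150 0.0000 0.0000 0.0000 0.0000] k=[0 5 1 0 0 0 0 0]
t=5: x=[0.5750 3.9650 1.3450 0.1150 0.0000 0.0000 0.0000 0.0000] k=[4 6 1 0 0 0 0 0]
t=6: x=[4.2300 5.1950 1.4600 0.1150 0.0000 0.0000 0.0000 0.0000] k=[7 8 3 3 0 0 0 0]
t=7: x=[7.1150 7.3100 3.5750 2.6550 0.3450 0.0000 0.0000 0.0000] k=[8 8 7 1 0 0 0 0]
t=8: x=[8.0000 7.8850 6.4250 1.5750 0.1150 0.0000 0.0000 0.0000] k=[7 7 5 5 0 0 0 0]
t=9: x=[7.0000 6.7700 5.2300 4.4250 0.5750 0.0000 0.0000 0.0000] k=[5 10 8 1 0 0 0 0]

0.0909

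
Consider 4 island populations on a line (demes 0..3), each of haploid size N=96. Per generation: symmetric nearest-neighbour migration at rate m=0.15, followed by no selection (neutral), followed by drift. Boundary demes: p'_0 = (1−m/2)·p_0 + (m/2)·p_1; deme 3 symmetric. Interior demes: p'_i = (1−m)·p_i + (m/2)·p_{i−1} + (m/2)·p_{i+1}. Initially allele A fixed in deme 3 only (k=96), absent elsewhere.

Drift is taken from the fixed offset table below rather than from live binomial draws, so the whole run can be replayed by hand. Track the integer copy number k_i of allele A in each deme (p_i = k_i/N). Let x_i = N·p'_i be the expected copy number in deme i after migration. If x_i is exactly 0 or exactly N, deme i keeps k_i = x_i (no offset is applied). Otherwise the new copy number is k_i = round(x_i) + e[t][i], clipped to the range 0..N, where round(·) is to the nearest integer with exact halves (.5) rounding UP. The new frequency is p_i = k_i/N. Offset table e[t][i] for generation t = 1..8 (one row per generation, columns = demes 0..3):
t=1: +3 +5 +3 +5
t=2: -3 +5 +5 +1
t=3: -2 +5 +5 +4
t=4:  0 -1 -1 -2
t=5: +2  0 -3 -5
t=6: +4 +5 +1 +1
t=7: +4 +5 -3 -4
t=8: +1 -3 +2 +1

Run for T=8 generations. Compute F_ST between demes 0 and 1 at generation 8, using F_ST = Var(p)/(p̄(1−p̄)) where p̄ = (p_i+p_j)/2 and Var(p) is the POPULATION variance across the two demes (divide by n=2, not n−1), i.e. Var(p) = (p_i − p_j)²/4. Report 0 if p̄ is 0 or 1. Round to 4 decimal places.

t=0: k=[0 0 0 96]
t=1: x=[0.0000 0.0000 7.2000 88.8000] k=[0 0 10 94]
t=2: x=[0.0000 0.7500 15.5500 87.7000] k=[0 6 21 89]
t=3: x=[0.4500 6.6750 24.9750 83.9000] k=[0 12 30 88]
t=4: x=[0.9000 12.4500 33.0000 83.6500] k=[1 11 32 82]
t=5: x=[1.7500 11.8250 34.1750 78.2500] k=[4 12 31 73]
t=6: x=[4.6000 12.8250 32.7250 69.8500] k=[9 18 34 71]
t=7: x=[9.6750 18.5250 35.5750 68.2250] k=[14 24 33 64]
t=8: x=[14.7500 23.9250 34.6500 61.6750] k=[16 21 37 63]

0.0044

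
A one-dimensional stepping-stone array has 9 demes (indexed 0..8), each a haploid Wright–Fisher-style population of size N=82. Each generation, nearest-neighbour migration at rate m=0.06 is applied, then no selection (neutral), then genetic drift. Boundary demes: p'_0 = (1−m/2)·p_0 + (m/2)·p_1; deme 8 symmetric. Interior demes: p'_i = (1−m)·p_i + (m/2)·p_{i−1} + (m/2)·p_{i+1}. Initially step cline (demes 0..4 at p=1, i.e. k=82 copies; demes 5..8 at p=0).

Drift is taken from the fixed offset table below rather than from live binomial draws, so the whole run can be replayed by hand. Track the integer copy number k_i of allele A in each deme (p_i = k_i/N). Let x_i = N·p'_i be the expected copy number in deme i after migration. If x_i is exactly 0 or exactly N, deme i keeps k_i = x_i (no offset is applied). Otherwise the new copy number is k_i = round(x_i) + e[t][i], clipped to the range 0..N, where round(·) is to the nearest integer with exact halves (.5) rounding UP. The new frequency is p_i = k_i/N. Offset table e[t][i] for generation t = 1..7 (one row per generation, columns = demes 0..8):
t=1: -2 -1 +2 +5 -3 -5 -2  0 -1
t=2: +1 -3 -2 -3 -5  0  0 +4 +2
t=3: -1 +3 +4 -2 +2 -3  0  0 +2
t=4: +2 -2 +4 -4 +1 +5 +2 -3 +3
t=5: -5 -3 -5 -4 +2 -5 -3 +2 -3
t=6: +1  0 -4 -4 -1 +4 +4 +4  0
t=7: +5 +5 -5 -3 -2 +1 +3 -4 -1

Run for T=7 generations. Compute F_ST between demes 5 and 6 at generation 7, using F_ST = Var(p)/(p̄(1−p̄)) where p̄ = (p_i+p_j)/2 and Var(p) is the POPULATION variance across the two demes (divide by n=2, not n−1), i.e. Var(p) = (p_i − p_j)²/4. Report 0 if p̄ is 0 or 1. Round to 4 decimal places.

0.0125

t=0: k=[82 82 82 82 82 0 0 0 0]
t=1: x=[82.0000 82.0000 82.0000 82.0000 79.5400 2.4600 0.0000 0.0000 0.0000] k=[82 82 82 82 77 0 0 0 0]
t=2: x=[82.0000 82.0000 82.0000 81.8500 74.8400 2.3100 0.0000 0.0000 0.0000] k=[82 82 82 79 70 2 0 0 0]
t=3: x=[82.0000 82.0000 81.9100 78.8200 68.2300 3.9800 0.0600 0.0000 0.0000] k=[82 82 82 77 70 1 0 0 0]
t=4: x=[82.0000 82.0000 81.8500 76.9400 68.1400 3.0400 0.0300 0.0000 0.0000] k=[82 82 82 73 69 8 2 0 0]
t=5: x=[82.0000 82.0000 81.7300 73.1500 67.2900 9.6500 2.1200 0.0600 0.0000] k=[82 82 77 69 69 5 0 2 0]
t=6: x=[82.0000 81.8500 76.9100 69.2400 67.0800 6.7700 0.2100 1.8800 0.0600] k=[82 82 73 65 66 11 4 6 0]
t=7: x=[82.0000 81.7300 73.0300 65.2700 64.3200 12.4400 4.2700 5.7600 0.1800] k=[82 82 68 62 62 13 7 2 0]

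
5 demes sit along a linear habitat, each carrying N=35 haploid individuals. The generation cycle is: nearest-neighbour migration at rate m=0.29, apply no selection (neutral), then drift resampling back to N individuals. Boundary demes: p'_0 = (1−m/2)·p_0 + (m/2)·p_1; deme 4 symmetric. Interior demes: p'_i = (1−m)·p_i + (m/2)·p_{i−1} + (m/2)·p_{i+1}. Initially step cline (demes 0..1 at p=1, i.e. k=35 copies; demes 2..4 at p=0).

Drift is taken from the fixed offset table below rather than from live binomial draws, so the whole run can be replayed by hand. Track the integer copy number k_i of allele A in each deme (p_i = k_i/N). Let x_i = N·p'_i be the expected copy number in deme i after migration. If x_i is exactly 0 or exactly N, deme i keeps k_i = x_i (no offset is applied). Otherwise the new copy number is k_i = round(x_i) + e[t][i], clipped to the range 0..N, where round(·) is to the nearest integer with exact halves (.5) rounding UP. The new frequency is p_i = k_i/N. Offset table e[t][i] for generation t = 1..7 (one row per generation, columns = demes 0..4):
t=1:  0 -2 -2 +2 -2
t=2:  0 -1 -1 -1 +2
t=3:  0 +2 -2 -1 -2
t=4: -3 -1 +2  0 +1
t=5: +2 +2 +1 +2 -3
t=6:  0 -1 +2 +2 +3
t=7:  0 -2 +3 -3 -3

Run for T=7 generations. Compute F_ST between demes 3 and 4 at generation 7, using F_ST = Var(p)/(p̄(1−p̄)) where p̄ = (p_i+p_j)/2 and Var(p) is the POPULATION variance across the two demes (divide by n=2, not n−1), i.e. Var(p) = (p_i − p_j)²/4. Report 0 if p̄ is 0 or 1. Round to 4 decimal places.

t=0: k=[35 35 0 0 0]
t=1: x=[35.0000 29.9250 5.0750 0.0000 0.0000] k=[35 28 3 0 0]
t=2: x=[33.9850 25.3900 6.1900 0.4350 0.0000] k=[34 24 5 0 0]
t=3: x=[32.5500 22.6950 7.0300 0.7250 0.0000] k=[33 25 5 0 0]
t=4: x=[31.8400 23.2600 7.1750 0.7250 0.0000] k=[29 22 9 1 0]
t=5: x=[27.9850 21.1300 9.7250 2.0150 0.1450] k=[30 23 11 4 0]
t=6: x=[28.9850 22.2750 11.7250 4.4350 0.5800] k=[29 21 14 6 4]
t=7: x=[27.8400 21.1450 13.8550 6.8700 4.2900] k=[28 19 17 4 1]

0.0277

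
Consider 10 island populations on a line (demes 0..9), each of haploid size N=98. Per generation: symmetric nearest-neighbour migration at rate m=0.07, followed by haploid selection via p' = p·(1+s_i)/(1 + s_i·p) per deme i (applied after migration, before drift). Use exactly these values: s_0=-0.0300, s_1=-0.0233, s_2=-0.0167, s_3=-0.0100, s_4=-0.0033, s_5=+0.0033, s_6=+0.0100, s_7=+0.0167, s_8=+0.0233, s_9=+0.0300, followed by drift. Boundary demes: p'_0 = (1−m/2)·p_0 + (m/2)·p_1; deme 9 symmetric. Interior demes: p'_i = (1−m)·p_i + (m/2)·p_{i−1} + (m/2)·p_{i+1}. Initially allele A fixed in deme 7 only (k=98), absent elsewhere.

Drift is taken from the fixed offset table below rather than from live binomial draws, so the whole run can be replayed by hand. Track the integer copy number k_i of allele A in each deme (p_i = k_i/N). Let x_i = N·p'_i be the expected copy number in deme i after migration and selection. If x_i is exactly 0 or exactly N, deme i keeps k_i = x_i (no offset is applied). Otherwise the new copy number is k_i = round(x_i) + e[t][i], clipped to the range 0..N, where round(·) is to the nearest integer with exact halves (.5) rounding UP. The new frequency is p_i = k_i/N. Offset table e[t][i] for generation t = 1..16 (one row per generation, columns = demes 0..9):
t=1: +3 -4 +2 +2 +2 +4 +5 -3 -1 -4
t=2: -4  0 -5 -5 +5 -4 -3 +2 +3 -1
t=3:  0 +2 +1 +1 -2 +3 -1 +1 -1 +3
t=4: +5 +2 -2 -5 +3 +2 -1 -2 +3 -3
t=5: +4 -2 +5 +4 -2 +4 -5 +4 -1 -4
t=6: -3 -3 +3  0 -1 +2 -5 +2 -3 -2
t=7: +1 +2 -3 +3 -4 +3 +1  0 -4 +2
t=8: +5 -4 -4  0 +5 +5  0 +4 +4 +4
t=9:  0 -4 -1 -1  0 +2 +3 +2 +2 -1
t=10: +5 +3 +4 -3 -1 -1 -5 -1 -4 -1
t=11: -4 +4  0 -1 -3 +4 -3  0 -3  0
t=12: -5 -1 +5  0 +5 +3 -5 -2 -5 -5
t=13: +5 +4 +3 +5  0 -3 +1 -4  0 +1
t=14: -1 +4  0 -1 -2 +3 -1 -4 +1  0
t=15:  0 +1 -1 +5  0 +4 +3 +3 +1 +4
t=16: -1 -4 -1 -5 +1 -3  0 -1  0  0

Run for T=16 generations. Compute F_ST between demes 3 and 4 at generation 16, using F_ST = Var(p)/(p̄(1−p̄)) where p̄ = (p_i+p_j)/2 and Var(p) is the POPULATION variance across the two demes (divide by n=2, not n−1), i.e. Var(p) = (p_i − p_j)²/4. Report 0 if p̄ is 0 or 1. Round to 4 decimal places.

0.0016

t=0: k=[0 0 0 0 0 0 0 98 0 0]
t=1: x=[0.0000 0.0000 0.0000 0.0000 0.0000 0.0000 3.4631 91.2449 3.5071 0.0000] k=[0 0 0 0 0 0 8 88 3 0]
t=2: x=[0.0000 0.0000 0.0000 0.0000 0.0000 0.2809 10.6138 82.4430 5.9984 0.1081] k=[0 0 0 0 0 0 8 84 9 0]
t=3: x=[0.0000 0.0000 0.0000 0.0000 0.0000 0.2809 10.4727 78.9703 11.5425 0.3244] k=[0 0 0 0 0 3 9 80 11 3]
t=4: x=[0.0000 0.0000 0.0000 0.0000 0.1047 3.1149 11.3747 75.3894 13.3992 3.3750] k=[0 0 0 0 3 5 10 73 16 0]
t=5: x=[0.0000 0.0000 0.0000 0.1040 2.9555 5.1210 12.1354 69.1384 17.7676 0.5767] k=[0 0 0 4 1 9 7 73 17 0]
t=6: x=[0.0000 0.0000 0.1377 3.7189 1.3805 8.6760 9.4647 69.0688 18.7112 0.6127] k=[0 0 3 4 0 11 4 71 16 0]
t=7: x=[0.0000 0.1026 2.8825 3.7882 0.5233 10.4006 6.6514 67.0816 17.6965 0.5767] k=[0 2 0 7 0 13 8 67 14 3]
t=8: x=[0.0679 1.8175 0.3098 6.4492 0.6977 12.4057 10.3316 63.4514 15.7724 3.4829] k=[5 0 0 6 6 17 10 67 20 7]
t=9: x=[4.6872 0.1709 0.2065 5.7355 6.3653 16.4150 12.3470 63.7300 21.5750 7.6612] k=[5 0 0 5 6 18 15 66 24 7]
t=10: x=[4.6872 0.1709 0.1721 4.8138 6.3653 17.5224 17.0296 63.1180 25.3049 7.8047] k=[10 3 4 2 5 17 12 62 21 7]
t=11: x=[9.4907 3.2061 3.8325 2.1537 5.2984 16.4500 14.0443 59.2038 22.3398 7.6971] k=[5 7 4 1 2 20 11 59 19 8]
t=12: x=[4.9255 6.6768 3.9359 1.1287 2.5867 19.1056 13.1076 56.3172 20.3843 8.6144] k=[0 6 9 1 8 22 8 54 15 4]
t=13: x=[0.2037 5.7657 8.4836 1.5100 8.2201 21.0744 10.1905 51.4299 16.2904 4.5105] k=[5 10 11 7 8 18 11 47 16 6]
t=14: x=[5.0277 9.6529 10.6639 7.1085 8.2899 17.4522 12.6140 45.0579 17.0571 6.5278] k=[4 14 11 6 6 20 12 41 18 7]
t=15: x=[4.2251 13.2721 10.7675 6.1171 6.4700 19.2810 13.4098 39.5701 18.7670 7.5894] k=[4 14 10 11 6 23 16 43 20 12]
t=16: x=[4.2251 13.2377 10.0225 10.6939 6.7492 22.2165 17.3315 41.6461 20.9012 12.6010] k=[3 9 9 6 8 19 17 41 21 13]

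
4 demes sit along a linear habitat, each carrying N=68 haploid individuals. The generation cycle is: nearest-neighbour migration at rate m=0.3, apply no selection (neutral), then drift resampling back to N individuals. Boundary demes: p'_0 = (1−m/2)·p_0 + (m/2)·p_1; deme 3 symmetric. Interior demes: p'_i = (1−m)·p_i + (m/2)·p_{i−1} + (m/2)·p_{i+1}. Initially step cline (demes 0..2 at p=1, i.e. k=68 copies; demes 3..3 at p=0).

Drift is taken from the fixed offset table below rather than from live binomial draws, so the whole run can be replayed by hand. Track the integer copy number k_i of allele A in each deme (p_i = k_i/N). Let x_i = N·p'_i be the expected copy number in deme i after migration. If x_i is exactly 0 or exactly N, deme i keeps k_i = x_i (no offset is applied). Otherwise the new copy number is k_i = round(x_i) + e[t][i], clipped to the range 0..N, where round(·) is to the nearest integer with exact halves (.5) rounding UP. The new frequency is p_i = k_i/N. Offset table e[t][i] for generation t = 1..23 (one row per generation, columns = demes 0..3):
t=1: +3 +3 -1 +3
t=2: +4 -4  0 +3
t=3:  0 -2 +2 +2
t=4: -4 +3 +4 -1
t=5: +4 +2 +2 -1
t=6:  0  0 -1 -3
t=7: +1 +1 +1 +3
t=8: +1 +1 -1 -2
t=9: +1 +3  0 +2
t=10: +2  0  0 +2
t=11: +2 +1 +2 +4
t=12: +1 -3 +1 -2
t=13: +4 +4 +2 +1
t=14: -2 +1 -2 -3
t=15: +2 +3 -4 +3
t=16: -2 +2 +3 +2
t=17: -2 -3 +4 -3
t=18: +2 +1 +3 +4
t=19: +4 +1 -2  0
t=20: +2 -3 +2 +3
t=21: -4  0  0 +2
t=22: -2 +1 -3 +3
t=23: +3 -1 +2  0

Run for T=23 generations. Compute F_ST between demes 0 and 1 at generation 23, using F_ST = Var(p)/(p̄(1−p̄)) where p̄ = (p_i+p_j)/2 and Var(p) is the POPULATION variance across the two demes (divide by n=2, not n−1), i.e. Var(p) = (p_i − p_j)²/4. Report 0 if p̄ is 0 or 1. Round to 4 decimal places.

0.0065

t=0: k=[68 68 68 0]
t=1: x=[68.0000 68.0000 57.8000 10.2000] k=[68 68 57 13]
t=2: x=[68.0000 66.3500 52.0500 19.6000] k=[68 62 52 23]
t=3: x=[67.1000 61.4000 49.1500 27.3500] k=[67 59 51 29]
t=4: x=[65.8000 59.0000 48.9000 32.3000] k=[62 62 53 31]
t=5: x=[62.0000 60.6500 51.0500 34.3000] k=[66 63 53 33]
t=6: x=[65.5500 61.9500 51.5000 36.0000] k=[66 62 51 33]
t=7: x=[65.4000 60.9500 49.9500 35.7000] k=[66 62 51 39]
t=8: x=[65.4000 60.9500 50.8500 40.8000] k=[66 62 50 39]
t=9: x=[65.4000 60.8000 50.1500 40.6500] k=[66 64 50 43]
t=10: x=[65.7000 62.2000 51.0500 44.0500] k=[68 62 51 46]
t=11: x=[67.1000 61.2500 51.9000 46.7500] k=[68 62 54 51]
t=12: x=[67.1000 61.7000 54.7500 51.4500] k=[68 59 56 49]
t=13: x=[66.6500 59.9000 55.4000 50.0500] k=[68 64 57 51]
t=14: x=[67.4000 63.5500 57.1500 51.9000] k=[65 65 55 49]
t=15: x=[65.0000 63.5000 55.6000 49.9000] k=[67 67 52 53]
t=16: x=[67.0000 64.7500 54.4000 52.8500] k=[65 67 57 55]
t=17: x=[65.3000 65.2000 58.2000 55.3000] k=[63 62 62 52]
t=18: x=[62.8500 62.1500 60.5000 53.5000] k=[65 63 64 58]
t=19: x=[64.7000 63.4500 62.9500 58.9000] k=[68 64 61 59]
t=20: x=[67.4000 64.1500 61.1500 59.3000] k=[68 61 63 62]
t=21: x=[66.9500 62.3500 62.5500 62.1500] k=[63 62 63 64]
t=22: x=[62.8500 62.3000 63.0000 63.8500] k=[61 63 60 67]
t=23: x=[61.3000 62.2500 61.5000 65.9500] k=[64 61 64 66]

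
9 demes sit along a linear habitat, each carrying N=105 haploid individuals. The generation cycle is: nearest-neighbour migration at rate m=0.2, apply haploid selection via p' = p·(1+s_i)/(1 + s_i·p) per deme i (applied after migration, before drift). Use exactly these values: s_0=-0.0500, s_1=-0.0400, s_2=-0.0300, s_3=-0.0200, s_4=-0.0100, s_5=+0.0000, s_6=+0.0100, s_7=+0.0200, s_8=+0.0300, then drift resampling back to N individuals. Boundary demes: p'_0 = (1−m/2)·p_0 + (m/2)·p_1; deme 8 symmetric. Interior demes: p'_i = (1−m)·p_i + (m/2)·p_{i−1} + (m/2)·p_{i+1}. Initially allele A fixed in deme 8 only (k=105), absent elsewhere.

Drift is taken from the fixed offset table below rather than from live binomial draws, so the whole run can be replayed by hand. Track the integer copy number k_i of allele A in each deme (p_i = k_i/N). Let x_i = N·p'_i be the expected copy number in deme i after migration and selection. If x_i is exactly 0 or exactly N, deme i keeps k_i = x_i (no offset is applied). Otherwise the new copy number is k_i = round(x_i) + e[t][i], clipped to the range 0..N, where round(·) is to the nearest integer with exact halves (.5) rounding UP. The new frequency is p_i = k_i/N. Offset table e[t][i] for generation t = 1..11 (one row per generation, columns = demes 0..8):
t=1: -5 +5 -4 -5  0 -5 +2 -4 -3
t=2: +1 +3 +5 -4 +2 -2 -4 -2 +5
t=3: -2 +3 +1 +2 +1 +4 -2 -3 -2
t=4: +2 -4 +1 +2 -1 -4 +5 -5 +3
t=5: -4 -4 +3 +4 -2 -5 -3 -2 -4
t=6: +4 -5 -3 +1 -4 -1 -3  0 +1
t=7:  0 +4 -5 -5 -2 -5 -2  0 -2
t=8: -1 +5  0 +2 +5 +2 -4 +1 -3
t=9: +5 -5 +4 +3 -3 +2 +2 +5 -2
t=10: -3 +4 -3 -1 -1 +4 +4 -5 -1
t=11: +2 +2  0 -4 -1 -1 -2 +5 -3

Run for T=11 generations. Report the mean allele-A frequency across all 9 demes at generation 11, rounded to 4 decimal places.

t=0: k=[0 0 0 0 0 0 0 0 105]
t=1: x=[0.0000 0.0000 0.0000 0.0000 0.0000 0.0000 0.0000 10.6886 94.7760] k=[0 0 0 0 0 0 0 7 92]
t=2: x=[0.0000 0.0000 0.0000 0.0000 0.0000 0.0000 0.7070 15.0536 84.0010] k=[0 0 0 0 0 0 0 13 89]
t=3: x=[0.0000 0.0000 0.0000 0.0000 0.0000 0.0000 1.3128 19.6139 81.9364] k=[0 0 0 0 0 0 0 17 80]
t=4: x=[0.0000 0.0000 0.0000 0.0000 0.0000 0.0000 1.7167 21.9417 74.3455] k=[0 0 0 0 0 0 7 17 77]
t=5: x=[0.0000 0.0000 0.0000 0.0000 0.0000 0.7000 7.3679 22.3464 71.6760] k=[0 0 0 0 0 0 4 20 68]
t=6: x=[0.0000 0.0000 0.0000 0.0000 0.0000 0.4000 5.2494 23.5599 63.9414] k=[0 0 0 0 0 0 2 24 65]
t=7: x=[0.0000 0.0000 0.0000 0.0000 0.0000 0.2000 4.0385 26.2883 61.6542] k=[0 0 0 0 0 0 2 26 60]
t=8: x=[0.0000 0.0000 0.0000 0.0000 0.0000 0.2000 4.2403 27.3991 57.3702] k=[0 0 0 0 0 2 0 28 54]
t=9: x=[0.0000 0.0000 0.0000 0.0000 0.1980 1.6000 3.0291 28.2066 52.1758] k=[0 0 0 0 0 4 5 33 50]
t=10: x=[0.0000 0.0000 0.0000 0.0000 0.3960 3.7000 7.7713 32.3415 49.0718] k=[0 0 0 0 0 8 12 27 48]
t=11: x=[0.0000 0.0000 0.0000 0.0000 0.7921 7.6000 13.2145 28.0048 46.6650] k=[0 0 0 0 0 7 11 33 44]

0.1005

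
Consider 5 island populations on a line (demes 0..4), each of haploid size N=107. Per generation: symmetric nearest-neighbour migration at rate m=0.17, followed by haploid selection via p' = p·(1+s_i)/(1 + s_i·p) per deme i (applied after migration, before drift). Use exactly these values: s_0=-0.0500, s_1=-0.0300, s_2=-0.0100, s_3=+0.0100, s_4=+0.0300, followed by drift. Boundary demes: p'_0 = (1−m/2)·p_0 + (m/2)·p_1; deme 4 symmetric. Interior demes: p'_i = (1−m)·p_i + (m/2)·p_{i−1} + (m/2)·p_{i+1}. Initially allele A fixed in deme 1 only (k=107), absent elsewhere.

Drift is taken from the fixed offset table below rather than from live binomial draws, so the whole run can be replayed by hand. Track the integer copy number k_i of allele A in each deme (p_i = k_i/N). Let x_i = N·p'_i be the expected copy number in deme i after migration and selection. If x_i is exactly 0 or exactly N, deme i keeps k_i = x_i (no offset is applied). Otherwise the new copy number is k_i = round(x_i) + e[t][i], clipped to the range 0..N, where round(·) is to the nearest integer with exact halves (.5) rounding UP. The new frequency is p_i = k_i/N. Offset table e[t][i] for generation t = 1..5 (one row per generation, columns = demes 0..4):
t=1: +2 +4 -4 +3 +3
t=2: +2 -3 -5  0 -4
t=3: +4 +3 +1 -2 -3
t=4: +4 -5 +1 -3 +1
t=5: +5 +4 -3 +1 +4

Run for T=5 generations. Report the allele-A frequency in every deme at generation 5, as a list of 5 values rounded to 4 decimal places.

t=0: k=[0 107 0 0 0]
t=1: x=[8.6771 88.3455 9.0117 0.0000 0.0000] k=[11 92 5 0 0]
t=2: x=[17.1339 77.0678 11.8636 0.4292 0.0000] k=[19 74 7 0 0]
t=3: x=[22.7429 62.8422 11.9926 0.6009 0.0000] k=[27 66 13 0 0]
t=4: x=[29.2131 57.3704 16.2609 1.1159 0.0000] k=[33 52 17 0 0]
t=5: x=[33.4249 46.6072 18.3765 1.4593 0.0000] k=[38 51 15 2 0]

[0.3551, 0.4766, 0.1402, 0.0187, 0.0000]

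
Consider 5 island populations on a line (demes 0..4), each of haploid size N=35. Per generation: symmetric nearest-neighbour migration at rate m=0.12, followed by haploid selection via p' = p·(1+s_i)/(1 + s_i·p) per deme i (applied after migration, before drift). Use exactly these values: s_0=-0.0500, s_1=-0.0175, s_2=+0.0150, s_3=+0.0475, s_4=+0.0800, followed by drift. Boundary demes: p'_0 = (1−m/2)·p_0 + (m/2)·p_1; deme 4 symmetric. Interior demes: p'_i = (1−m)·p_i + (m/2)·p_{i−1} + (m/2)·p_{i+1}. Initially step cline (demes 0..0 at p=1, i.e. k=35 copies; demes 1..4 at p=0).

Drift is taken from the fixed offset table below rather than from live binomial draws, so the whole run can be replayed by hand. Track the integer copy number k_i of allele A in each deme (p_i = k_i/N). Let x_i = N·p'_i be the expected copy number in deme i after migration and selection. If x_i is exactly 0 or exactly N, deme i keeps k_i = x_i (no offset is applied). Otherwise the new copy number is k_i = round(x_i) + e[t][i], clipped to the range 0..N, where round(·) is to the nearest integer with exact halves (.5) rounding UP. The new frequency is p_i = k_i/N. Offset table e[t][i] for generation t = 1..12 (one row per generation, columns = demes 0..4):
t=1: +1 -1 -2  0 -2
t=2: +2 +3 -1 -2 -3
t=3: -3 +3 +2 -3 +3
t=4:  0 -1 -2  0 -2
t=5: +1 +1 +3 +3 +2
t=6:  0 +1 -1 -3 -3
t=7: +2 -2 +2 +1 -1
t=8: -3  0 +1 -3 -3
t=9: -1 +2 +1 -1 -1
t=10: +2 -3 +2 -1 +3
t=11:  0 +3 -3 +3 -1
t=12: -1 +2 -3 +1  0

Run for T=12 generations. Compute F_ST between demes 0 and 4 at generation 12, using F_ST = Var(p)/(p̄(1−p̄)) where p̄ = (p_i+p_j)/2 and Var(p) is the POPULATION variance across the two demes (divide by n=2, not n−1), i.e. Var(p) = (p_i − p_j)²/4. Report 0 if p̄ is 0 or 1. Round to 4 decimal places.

t=0: k=[35 0 0 0 0]
t=1: x=[32.7964 2.0654 0.0000 0.0000 0.0000] k=[34 1 0 0 0]
t=2: x=[31.8772 2.8731 0.0609 0.0000 0.0000] k=[34 6 0 0 0]
t=3: x=[32.1903 7.2183 0.3653 0.0000 0.0000] k=[29 10 2 0 0]
t=4: x=[27.5640 10.5296 2.3930 0.1257 0.0000] k=[28 10 0 0 0]
t=5: x=[26.5968 10.3508 0.6088 0.0000 0.0000] k=[28 11 4 0 0]
t=6: x=[26.6585 11.4635 4.2351 0.2513 0.0000] k=[27 12 3 0 0]
t=7: x=[25.7553 12.2192 3.4055 0.1885 0.0000] k=[28 10 5 1 0]
t=8: x=[26.5968 10.6487 5.1248 1.2341 0.0648] k=[24 11 6 0 0]
t=9: x=[22.8158 11.3442 6.0138 0.3769 0.0000] k=[22 13 7 0 0]
t=10: x=[21.0318 13.0353 7.0232 0.4397 0.0000] k=[23 10 9 0 0]
t=11: x=[21.8010 10.5892 8.6163 0.5652 0.0000] k=[22 14 6 4 0]
t=12: x=[21.0924 13.8520 6.4379 4.0430 0.2591] k=[20 16 3 5 0]

0.4000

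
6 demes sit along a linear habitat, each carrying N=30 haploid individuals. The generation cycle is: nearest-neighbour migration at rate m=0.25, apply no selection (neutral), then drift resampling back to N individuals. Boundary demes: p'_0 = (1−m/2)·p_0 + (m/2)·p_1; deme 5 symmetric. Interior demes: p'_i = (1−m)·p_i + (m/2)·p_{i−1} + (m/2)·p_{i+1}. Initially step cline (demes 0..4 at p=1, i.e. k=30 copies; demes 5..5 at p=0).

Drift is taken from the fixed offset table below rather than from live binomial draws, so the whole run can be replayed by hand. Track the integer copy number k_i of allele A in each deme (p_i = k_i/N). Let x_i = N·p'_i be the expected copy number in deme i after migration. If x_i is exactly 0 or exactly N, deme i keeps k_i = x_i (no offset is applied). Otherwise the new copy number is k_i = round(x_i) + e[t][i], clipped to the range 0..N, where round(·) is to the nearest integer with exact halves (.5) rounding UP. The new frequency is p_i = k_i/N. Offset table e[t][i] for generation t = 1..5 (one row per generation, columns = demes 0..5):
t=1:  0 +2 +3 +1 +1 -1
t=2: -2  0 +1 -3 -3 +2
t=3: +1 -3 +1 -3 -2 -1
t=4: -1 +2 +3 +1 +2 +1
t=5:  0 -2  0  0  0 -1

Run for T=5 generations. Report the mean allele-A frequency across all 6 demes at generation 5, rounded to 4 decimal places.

0.8056

t=0: k=[30 30 30 30 30 0]
t=1: x=[30.0000 30.0000 30.0000 30.0000 26.2500 3.7500] k=[30 30 30 30 27 3]
t=2: x=[30.0000 30.0000 30.0000 29.6250 24.3750 6.0000] k=[30 30 30 27 21 8]
t=3: x=[30.0000 30.0000 29.6250 26.6250 20.1250 9.6250] k=[30 30 30 24 18 9]
t=4: x=[30.0000 30.0000 29.2500 24.0000 17.6250 10.1250] k=[30 30 30 25 20 11]
t=5: x=[30.0000 30.0000 29.3750 25.0000 19.5000 12.1250] k=[30 30 29 25 20 11]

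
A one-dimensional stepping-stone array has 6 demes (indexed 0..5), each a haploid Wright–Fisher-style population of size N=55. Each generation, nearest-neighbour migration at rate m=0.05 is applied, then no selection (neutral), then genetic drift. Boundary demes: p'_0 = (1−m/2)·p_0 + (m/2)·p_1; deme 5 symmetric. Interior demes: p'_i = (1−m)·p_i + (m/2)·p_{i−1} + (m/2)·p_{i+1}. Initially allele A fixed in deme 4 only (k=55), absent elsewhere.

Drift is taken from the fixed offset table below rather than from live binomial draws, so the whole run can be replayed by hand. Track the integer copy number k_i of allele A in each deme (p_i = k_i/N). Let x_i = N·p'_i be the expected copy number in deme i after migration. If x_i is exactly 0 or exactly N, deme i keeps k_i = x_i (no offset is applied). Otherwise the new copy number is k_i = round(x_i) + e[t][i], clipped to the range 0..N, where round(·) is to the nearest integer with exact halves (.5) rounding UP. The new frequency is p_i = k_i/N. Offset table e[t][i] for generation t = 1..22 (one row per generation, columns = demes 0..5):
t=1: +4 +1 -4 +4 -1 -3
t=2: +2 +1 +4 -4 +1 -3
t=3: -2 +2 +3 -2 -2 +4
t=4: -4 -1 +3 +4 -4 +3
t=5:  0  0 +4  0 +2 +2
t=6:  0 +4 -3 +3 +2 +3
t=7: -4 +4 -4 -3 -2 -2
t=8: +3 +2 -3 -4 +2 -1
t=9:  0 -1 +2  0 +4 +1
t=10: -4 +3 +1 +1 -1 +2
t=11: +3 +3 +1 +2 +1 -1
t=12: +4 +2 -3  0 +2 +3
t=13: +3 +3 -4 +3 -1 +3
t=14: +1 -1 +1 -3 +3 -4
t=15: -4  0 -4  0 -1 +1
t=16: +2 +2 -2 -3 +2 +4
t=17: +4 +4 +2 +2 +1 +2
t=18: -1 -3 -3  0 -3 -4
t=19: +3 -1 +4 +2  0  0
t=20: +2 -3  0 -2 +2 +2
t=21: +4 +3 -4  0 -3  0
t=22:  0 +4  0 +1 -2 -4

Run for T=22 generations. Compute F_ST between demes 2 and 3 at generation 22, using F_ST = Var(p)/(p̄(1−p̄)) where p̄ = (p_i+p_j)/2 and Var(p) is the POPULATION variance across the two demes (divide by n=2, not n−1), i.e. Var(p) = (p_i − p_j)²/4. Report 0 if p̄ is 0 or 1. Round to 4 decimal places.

t=0: k=[0 0 0 0 55 0]
t=1: x=[0.0000 0.0000 0.0000 1.3750 52.2500 1.3750] k=[0 0 0 5 51 0]
t=2: x=[0.0000 0.0000 0.1250 6.0250 48.5750 1.2750] k=[0 0 4 2 50 0]
t=3: x=[0.0000 0.1000 3.8500 3.2500 47.5500 1.2500] k=[0 2 7 1 46 5]
t=4: x=[0.0500 2.0750 6.7250 2.2750 43.8500 6.0250] k=[0 1 10 6 40 9]
t=5: x=[0.0250 1.2000 9.6750 6.9500 38.3750 9.7750] k=[0 1 14 7 40 12]
t=6: x=[0.0250 1.3000 13.5000 8.0000 38.4750 12.7000] k=[0 5 11 11 40 16]
t=7: x=[0.1250 5.0250 10.8500 11.7250 38.6750 16.6000] k=[0 9 7 9 37 15]
t=8: x=[0.2250 8.7250 7.1000 9.6500 35.7500 15.5500] k=[3 11 4 6 38 15]
t=9: x=[3.2000 10.6250 4.2250 6.7500 36.6250 15.5750] k=[3 10 6 7 41 17]
t=10: x=[3.1750 9.7250 6.1250 7.8250 39.5500 17.6000] k=[0 13 7 9 39 20]
t=11: x=[0.3250 12.5250 7.2000 9.7000 37.7750 20.4750] k=[3 16 8 12 39 19]
t=12: x=[3.3250 15.4750 8.3000 12.5750 37.8250 19.5000] k=[7 17 5 13 40 23]
t=13: x=[7.2500 16.4500 5.5000 13.4750 38.9000 23.4250] k=[10 19 2 16 38 26]
t=14: x=[10.2250 18.3500 2.7750 16.2000 37.1500 26.3000] k=[11 17 4 13 40 22]
t=15: x=[11.1500 16.5250 4.5500 13.4500 38.8750 22.4500] k=[7 17 1 13 38 23]
t=16: x=[7.2500 16.3500 1.7000 13.3250 37.0000 23.3750] k=[9 18 0 10 39 27]
t=17: x=[9.2250 17.3250 0.7000 10.4750 37.9750 27.3000] k=[13 21 3 12 39 29]
t=18: x=[13.2000 20.3500 3.6750 12.4500 38.0750 29.2500] k=[12 17 1 12 35 25]
t=19: x=[12.1250 16.4750 1.6750 12.3000 34.1750 25.2500] k=[15 15 6 14 34 25]
t=20: x=[15.0000 14.7750 6.4250 14.3000 33.2750 25.2250] k=[17 12 6 12 35 27]
t=21: x=[16.8750 11.9750 6.3000 12.4250 34.2250 27.2000] k=[21 15 2 12 31 27]
t=22: x=[20.8500 14.8250 2.5750 12.2250 30.4250 27.1000] k=[21 19 3 13 28 23]

0.0665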